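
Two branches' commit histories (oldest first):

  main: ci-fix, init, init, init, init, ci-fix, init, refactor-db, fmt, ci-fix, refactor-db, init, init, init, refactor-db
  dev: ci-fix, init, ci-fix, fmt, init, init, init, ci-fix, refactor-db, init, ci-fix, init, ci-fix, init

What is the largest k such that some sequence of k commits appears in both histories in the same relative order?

10

Taking ci-fix at main[1]=dev[1], init at main[2]=dev[2], init at main[3]=dev[5], init at main[4]=dev[6], init at main[5]=dev[7], ci-fix at main[6]=dev[8], init at main[7]=dev[10], ci-fix at main[10]=dev[11], init at main[12]=dev[12], init at main[14]=dev[14] gives a common subsequence of length 10. The LCS DP gives dp[15][14] = 10, so this is optimal.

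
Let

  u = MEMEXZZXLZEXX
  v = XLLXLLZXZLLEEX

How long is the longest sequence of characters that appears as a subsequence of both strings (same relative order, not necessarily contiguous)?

Taking X at u[5]=v[4], then Z at u[6]=v[7], then Z at u[7]=v[9], then L at u[9]=v[11], then E at u[11]=v[13], then X at u[13]=v[14] gives a common subsequence of length 6. Since dp[13][14] = 6, nothing longer is possible.

6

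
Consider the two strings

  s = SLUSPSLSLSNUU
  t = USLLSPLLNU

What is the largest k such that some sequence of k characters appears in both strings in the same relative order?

One common subsequence of length 8: S [1,2]; then L [2,4]; then S [4,5]; then P [5,6]; then L [7,7]; then L [9,8]; then N [11,9]; then U [13,10], and the DP table's final entry dp[13][10] is also 8, so no common subsequence is longer.

8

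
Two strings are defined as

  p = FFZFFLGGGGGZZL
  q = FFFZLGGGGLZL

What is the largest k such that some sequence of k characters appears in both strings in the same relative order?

10

One common subsequence of length 10: F (p #1, q #2), then F (p #2, q #3), then Z (p #3, q #4), then L (p #6, q #5), then G (p #7, q #6), then G (p #8, q #7), then G (p #9, q #8), then G (p #10, q #9), then Z (p #13, q #11), then L (p #14, q #12). dp[14][12] = 10 confirms this is the maximum.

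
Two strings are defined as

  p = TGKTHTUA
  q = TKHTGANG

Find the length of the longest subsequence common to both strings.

One common subsequence of length 5: T (p #1, q #1), then K (p #3, q #2), then H (p #5, q #3), then T (p #6, q #4), then A (p #8, q #6). dp[8][8] = 5 confirms this is the maximum.

5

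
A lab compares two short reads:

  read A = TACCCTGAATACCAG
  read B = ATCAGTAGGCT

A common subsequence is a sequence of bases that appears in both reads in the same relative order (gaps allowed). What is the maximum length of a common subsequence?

Pick T [1,2], then A [2,4], then G [7,5], then T [10,6], then A [11,7], then C [12,10]; all 6 bases appear in both, in order. Since dp[15][11] = 6, nothing longer is possible.

6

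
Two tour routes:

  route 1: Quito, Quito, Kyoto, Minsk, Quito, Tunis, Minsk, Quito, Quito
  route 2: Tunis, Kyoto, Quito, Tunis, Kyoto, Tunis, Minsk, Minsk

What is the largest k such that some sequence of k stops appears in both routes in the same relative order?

4

Match Quito (route 1 #1, route 2 #3), Kyoto (route 1 #3, route 2 #5), Minsk (route 1 #4, route 2 #7), Minsk (route 1 #7, route 2 #8) — 4 stops in the same relative order in both. Since dp[9][8] = 4, nothing longer is possible.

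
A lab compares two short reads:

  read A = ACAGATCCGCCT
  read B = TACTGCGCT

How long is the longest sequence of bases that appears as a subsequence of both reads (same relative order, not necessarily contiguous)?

7

Pick A [1,2] → C [2,3] → G [4,5] → C [8,6] → G [9,7] → C [11,8] → T [12,9]; all 7 bases appear in both, in order. The LCS DP gives dp[12][9] = 7, so this is optimal.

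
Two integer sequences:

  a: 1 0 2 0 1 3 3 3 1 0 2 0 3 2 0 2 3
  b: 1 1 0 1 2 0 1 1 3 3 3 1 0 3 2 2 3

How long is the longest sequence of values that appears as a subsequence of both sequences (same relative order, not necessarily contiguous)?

Taking 1 [1,2], 0 [2,3], 2 [3,5], 0 [4,6], 1 [5,8], 3 [6,9], 3 [7,10], 3 [8,11], 1 [9,12], 0 [12,13], 3 [13,14], 2 [14,15], 2 [16,16], 3 [17,17] gives a common subsequence of length 14. Since dp[17][17] = 14, nothing longer is possible.

14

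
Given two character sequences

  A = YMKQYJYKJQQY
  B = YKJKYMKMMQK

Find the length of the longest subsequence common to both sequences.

6

Pick Y (A #1, B #1); then K (A #3, B #2); then J (A #6, B #3); then Y (A #7, B #5); then K (A #8, B #7); then Q (A #10, B #10); all 6 characters appear in both, in order, and the DP table's final entry dp[12][11] is also 6, so no common subsequence is longer.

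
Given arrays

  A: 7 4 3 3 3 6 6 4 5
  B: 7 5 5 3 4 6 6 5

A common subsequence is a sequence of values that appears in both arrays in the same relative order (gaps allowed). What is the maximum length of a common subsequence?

Pick 7 at A[1]=B[1]; then 4 at A[2]=B[5]; then 6 at A[6]=B[6]; then 6 at A[7]=B[7]; then 5 at A[9]=B[8]; all 5 values appear in both, in order. dp[9][8] = 5 confirms this is the maximum.

5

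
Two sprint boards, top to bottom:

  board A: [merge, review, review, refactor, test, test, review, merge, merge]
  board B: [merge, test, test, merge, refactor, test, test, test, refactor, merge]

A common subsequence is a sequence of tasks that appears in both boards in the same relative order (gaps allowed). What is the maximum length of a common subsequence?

Taking merge (board A #1, board B #4), refactor (board A #4, board B #5), test (board A #5, board B #7), test (board A #6, board B #8), merge (board A #9, board B #10) gives a common subsequence of length 5. Since dp[9][10] = 5, nothing longer is possible.

5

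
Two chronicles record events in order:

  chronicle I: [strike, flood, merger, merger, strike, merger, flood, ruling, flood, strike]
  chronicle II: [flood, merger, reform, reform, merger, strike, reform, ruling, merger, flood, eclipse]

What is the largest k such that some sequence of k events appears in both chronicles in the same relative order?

6

One common subsequence of length 6: flood at chronicle I[2]=chronicle II[1] → merger at chronicle I[3]=chronicle II[2] → merger at chronicle I[4]=chronicle II[5] → strike at chronicle I[5]=chronicle II[6] → merger at chronicle I[6]=chronicle II[9] → flood at chronicle I[7]=chronicle II[10]. Since dp[10][11] = 6, nothing longer is possible.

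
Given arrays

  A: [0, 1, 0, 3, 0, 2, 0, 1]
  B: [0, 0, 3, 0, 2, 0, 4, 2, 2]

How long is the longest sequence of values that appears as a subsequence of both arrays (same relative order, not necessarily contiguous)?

Match 0 (A #1, B #1); then 0 (A #3, B #2); then 3 (A #4, B #3); then 0 (A #5, B #4); then 2 (A #6, B #5); then 0 (A #7, B #6) — 6 values in the same relative order in both. dp[8][9] = 6 confirms this is the maximum.

6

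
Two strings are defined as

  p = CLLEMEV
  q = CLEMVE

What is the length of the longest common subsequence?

5

Let dp[i][j] be the LCS length of the first i characters of p and the first j characters of q. dp[i][j] = dp[i-1][j-1]+1 when the i-th and j-th characters match, else max(dp[i-1][j], dp[i][j-1]).
    ·  C  L  E  M  V  E
 ·  0  0  0  0  0  0  0
 C  0  1  1  1  1  1  1
 L  0  1  2  2  2  2  2
 L  0  1  2  2  2  2  2
 E  0  1  2  3  3  3  3
 M  0  1  2  3  4  4  4
 E  0  1  2  3  4  4  5
 V  0  1  2  3  4  5  5
dp[7][6] = 5. One LCS (by backtracking along matches): CLEME.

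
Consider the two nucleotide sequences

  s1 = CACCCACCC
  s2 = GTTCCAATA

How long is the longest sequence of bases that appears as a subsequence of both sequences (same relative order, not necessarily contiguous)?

Let dp[i][j] be the LCS length of the first i bases of s1 and the first j bases of s2. dp[i][j] = dp[i-1][j-1]+1 when the i-th and j-th bases match, else max(dp[i-1][j], dp[i][j-1]).
    ·  G  T  T  C  C  A  A  T  A
 ·  0  0  0  0  0  0  0  0  0  0
 C  0  0  0  0  1  1  1  1  1  1
 A  0  0  0  0  1  1  2  2  2  2
 C  0  0  0  0  1  2  2  2  2  2
 C  0  0  0  0  1  2  2  2  2  2
 C  0  0  0  0  1  2  2  2  2  2
 A  0  0  0  0  1  2  3  3  3  3
 C  0  0  0  0  1  2  3  3  3  3
 C  0  0  0  0  1  2  3  3  3  3
 C  0  0  0  0  1  2  3  3  3  3
dp[9][9] = 3. One LCS (by backtracking along matches): CAA.

3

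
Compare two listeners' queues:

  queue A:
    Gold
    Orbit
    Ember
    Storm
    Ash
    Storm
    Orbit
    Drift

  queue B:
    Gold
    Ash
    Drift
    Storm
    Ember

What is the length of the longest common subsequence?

Match Gold (queue A #1, queue B #1); then Ash (queue A #5, queue B #2); then Storm (queue A #6, queue B #4) — 3 songs in the same relative order in both. Since dp[8][5] = 3, nothing longer is possible.

3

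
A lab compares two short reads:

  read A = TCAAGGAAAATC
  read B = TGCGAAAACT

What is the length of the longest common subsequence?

Taking T at read A[1]=read B[1]; then C at read A[2]=read B[3]; then G at read A[6]=read B[4]; then A at read A[7]=read B[5]; then A at read A[8]=read B[6]; then A at read A[9]=read B[7]; then A at read A[10]=read B[8]; then T at read A[11]=read B[10] gives a common subsequence of length 8. Since dp[12][10] = 8, nothing longer is possible.

8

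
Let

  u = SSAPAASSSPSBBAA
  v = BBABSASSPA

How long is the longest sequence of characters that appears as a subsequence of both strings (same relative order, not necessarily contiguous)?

Let dp[i][j] be the LCS length of the first i characters of u and the first j characters of v. dp[i][j] = dp[i-1][j-1]+1 when the i-th and j-th characters match, else max(dp[i-1][j], dp[i][j-1]).
    ·  B  B  A  B  S  A  S  S  P  A
 ·  0  0  0  0  0  0  0  0  0  0  0
 S  0  0  0  0  0  1  1  1  1  1  1
 S  0  0  0  0  0  1  1  2  2  2  2
 A  0  0  0  1  1  1  2  2  2  2  3
 P  0  0  0  1  1  1  2  2  2  3  3
 A  0  0  0  1  1  1  2  2  2  3  4
 A  0  0  0  1  1  1  2  2  2  3  4
 S  0  0  0  1  1  2  2  3  3  3  4
 S  0  0  0  1  1  2  2  3  4  4  4
 S  0  0  0  1  1  2  2  3  4  4  4
 P  0  0  0  1  1  2  2  3  4  5  5
 S  0  0  0  1  1  2  2  3  4  5  5
 B  0  1  1  1  2  2  2  3  4  5  5
 B  0  1  2  2  2  2  2  3  4  5  5
 A  0  1  2  3  3  3  3  3  4  5  6
 A  0  1  2  3  3  3  4  4  4  5  6
dp[15][10] = 6. One LCS (by backtracking along matches): SASSPA.

6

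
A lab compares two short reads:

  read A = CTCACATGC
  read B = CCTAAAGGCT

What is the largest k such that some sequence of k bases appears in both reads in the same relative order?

Let dp[i][j] be the LCS length of the first i bases of read A and the first j bases of read B. dp[i][j] = dp[i-1][j-1]+1 when the i-th and j-th bases match, else max(dp[i-1][j], dp[i][j-1]).
    ·  C  C  T  A  A  A  G  G  C  T
 ·  0  0  0  0  0  0  0  0  0  0  0
 C  0  1  1  1  1  1  1  1  1  1  1
 T  0  1  1  2  2  2  2  2  2  2  2
 C  0  1  2  2  2  2  2  2  2  3  3
 A  0  1  2  2  3  3  3  3  3  3  3
 C  0  1  2  2  3  3  3  3  3  4  4
 A  0  1  2  2  3  4  4  4  4  4  4
 T  0  1  2  3  3  4  4  4  4  4  5
 G  0  1  2  3  3  4  4  5  5  5  5
 C  0  1  2  3  3  4  4  5  5  6  6
dp[9][10] = 6. One LCS (by backtracking along matches): CTAAGC.

6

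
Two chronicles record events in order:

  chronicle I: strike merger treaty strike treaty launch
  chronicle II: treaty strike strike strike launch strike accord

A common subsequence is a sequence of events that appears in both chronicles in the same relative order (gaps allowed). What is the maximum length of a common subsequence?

Pick strike (chronicle I #1, chronicle II #3), then strike (chronicle I #4, chronicle II #4), then launch (chronicle I #6, chronicle II #5); all 3 events appear in both, in order, and the DP table's final entry dp[6][7] is also 3, so no common subsequence is longer.

3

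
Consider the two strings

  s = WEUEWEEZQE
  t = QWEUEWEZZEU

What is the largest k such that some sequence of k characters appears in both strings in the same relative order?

Taking W (s #1, t #2), E (s #2, t #3), U (s #3, t #4), E (s #4, t #5), W (s #5, t #6), E (s #6, t #7), Z (s #8, t #9), E (s #10, t #10) gives a common subsequence of length 8. dp[10][11] = 8 confirms this is the maximum.

8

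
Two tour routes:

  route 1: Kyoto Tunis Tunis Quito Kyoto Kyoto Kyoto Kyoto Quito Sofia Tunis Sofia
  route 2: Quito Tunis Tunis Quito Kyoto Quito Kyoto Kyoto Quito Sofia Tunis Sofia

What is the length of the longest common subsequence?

10

One common subsequence of length 10: Tunis [2,2] → Tunis [3,3] → Quito [4,4] → Kyoto [5,5] → Kyoto [7,7] → Kyoto [8,8] → Quito [9,9] → Sofia [10,10] → Tunis [11,11] → Sofia [12,12], and the DP table's final entry dp[12][12] is also 10, so no common subsequence is longer.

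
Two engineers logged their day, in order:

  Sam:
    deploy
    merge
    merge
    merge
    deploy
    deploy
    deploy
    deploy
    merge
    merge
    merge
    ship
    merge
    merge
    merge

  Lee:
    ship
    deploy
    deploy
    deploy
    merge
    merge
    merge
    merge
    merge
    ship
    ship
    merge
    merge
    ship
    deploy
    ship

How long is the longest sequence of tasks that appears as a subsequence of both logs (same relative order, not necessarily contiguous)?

9

Taking deploy at Sam[1]=Lee[4]; then merge at Sam[2]=Lee[5]; then merge at Sam[3]=Lee[6]; then merge at Sam[4]=Lee[7]; then merge at Sam[9]=Lee[8]; then merge at Sam[10]=Lee[9]; then ship at Sam[12]=Lee[11]; then merge at Sam[13]=Lee[12]; then merge at Sam[14]=Lee[13] gives a common subsequence of length 9, and the DP table's final entry dp[15][16] is also 9, so no common subsequence is longer.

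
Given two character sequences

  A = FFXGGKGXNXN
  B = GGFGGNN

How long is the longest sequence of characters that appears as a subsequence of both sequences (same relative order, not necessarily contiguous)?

5

Let dp[i][j] be the LCS length of the first i characters of A and the first j characters of B. dp[i][j] = dp[i-1][j-1]+1 when the i-th and j-th characters match, else max(dp[i-1][j], dp[i][j-1]).
    ·  G  G  F  G  G  N  N
 ·  0  0  0  0  0  0  0  0
 F  0  0  0  1  1  1  1  1
 F  0  0  0  1  1  1  1  1
 X  0  0  0  1  1  1  1  1
 G  0  1  1  1  2  2  2  2
 G  0  1  2  2  2  3  3  3
 K  0  1  2  2  2  3  3  3
 G  0  1  2  2  3  3  3  3
 X  0  1  2  2  3  3  3  3
 N  0  1  2  2  3  3  4  4
 X  0  1  2  2  3  3  4  4
 N  0  1  2  2  3  3  4  5
dp[11][7] = 5. One LCS (by backtracking along matches): FGGNN.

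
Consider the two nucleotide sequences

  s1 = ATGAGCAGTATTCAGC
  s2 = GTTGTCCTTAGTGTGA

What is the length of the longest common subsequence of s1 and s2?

8

Pick T [2,3], then G [3,4], then C [6,7], then A [7,10], then G [8,11], then T [9,12], then T [11,14], then A [14,16]; all 8 bases appear in both, in order, and the DP table's final entry dp[16][16] is also 8, so no common subsequence is longer.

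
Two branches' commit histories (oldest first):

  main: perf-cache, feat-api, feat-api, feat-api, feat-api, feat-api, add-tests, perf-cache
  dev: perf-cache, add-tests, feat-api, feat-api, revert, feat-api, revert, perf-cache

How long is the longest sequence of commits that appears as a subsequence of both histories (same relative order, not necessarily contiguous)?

Match perf-cache (main #1, dev #1), then feat-api (main #2, dev #3), then feat-api (main #3, dev #4), then feat-api (main #4, dev #6), then perf-cache (main #8, dev #8) — 5 commits in the same relative order in both. dp[8][8] = 5 confirms this is the maximum.

5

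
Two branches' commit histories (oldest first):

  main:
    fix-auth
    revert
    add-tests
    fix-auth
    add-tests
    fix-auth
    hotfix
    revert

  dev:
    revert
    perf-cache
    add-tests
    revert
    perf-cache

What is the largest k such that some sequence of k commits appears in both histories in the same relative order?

Taking revert (main #2, dev #1); then add-tests (main #5, dev #3); then revert (main #8, dev #4) gives a common subsequence of length 3. Since dp[8][5] = 3, nothing longer is possible.

3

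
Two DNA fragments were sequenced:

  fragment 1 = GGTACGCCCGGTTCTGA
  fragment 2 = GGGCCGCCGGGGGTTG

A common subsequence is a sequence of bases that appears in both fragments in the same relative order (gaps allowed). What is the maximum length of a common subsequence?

11

One common subsequence of length 11: G (fragment 1 #1, fragment 2 #2), then G (fragment 1 #2, fragment 2 #3), then C (fragment 1 #5, fragment 2 #5), then G (fragment 1 #6, fragment 2 #6), then C (fragment 1 #7, fragment 2 #7), then C (fragment 1 #8, fragment 2 #8), then G (fragment 1 #10, fragment 2 #12), then G (fragment 1 #11, fragment 2 #13), then T (fragment 1 #13, fragment 2 #14), then T (fragment 1 #15, fragment 2 #15), then G (fragment 1 #16, fragment 2 #16). Since dp[17][16] = 11, nothing longer is possible.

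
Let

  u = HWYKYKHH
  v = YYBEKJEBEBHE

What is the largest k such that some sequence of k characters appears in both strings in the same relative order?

4

Let dp[i][j] be the LCS length of the first i characters of u and the first j characters of v. dp[i][j] = dp[i-1][j-1]+1 when the i-th and j-th characters match, else max(dp[i-1][j], dp[i][j-1]).
    ·  Y  Y  B  E  K  J  E  B  E  B  H  E
 ·  0  0  0  0  0  0  0  0  0  0  0  0  0
 H  0  0  0  0  0  0  0  0  0  0  0  1  1
 W  0  0  0  0  0  0  0  0  0  0  0  1  1
 Y  0  1  1  1  1  1  1  1  1  1  1  1  1
 K  0  1  1  1  1  2  2  2  2  2  2  2  2
 Y  0  1  2  2  2  2  2  2  2  2  2  2  2
 K  0  1  2  2  2  3  3  3  3  3  3  3  3
 H  0  1  2  2  2  3  3  3  3  3  3  4  4
 H  0  1  2  2  2  3  3  3  3  3  3  4  4
dp[8][12] = 4. One LCS (by backtracking along matches): YYKH.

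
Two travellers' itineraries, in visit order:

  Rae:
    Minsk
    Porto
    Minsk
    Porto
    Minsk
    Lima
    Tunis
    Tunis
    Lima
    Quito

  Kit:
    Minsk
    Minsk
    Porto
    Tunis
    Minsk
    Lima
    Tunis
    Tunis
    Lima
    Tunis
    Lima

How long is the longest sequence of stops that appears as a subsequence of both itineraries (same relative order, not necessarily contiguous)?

8

Match Minsk at Rae[1]=Kit[1] → Minsk at Rae[3]=Kit[2] → Porto at Rae[4]=Kit[3] → Minsk at Rae[5]=Kit[5] → Lima at Rae[6]=Kit[6] → Tunis at Rae[7]=Kit[8] → Tunis at Rae[8]=Kit[10] → Lima at Rae[9]=Kit[11] — 8 stops in the same relative order in both. The LCS DP gives dp[10][11] = 8, so this is optimal.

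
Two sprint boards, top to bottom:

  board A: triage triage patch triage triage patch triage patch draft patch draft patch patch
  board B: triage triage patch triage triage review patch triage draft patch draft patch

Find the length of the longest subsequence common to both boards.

11

Match triage (board A #1, board B #1); then triage (board A #2, board B #2); then patch (board A #3, board B #3); then triage (board A #4, board B #4); then triage (board A #5, board B #5); then patch (board A #6, board B #7); then triage (board A #7, board B #8); then draft (board A #9, board B #9); then patch (board A #10, board B #10); then draft (board A #11, board B #11); then patch (board A #13, board B #12) — 11 tasks in the same relative order in both. Since dp[13][12] = 11, nothing longer is possible.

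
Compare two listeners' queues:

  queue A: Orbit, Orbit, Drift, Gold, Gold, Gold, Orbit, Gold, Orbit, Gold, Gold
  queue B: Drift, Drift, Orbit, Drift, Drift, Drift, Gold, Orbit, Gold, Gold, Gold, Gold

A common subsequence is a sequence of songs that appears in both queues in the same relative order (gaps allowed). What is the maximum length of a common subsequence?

One common subsequence of length 7: Orbit at queue A[1]=queue B[3], Drift at queue A[3]=queue B[6], Gold at queue A[4]=queue B[7], Gold at queue A[6]=queue B[9], Gold at queue A[8]=queue B[10], Gold at queue A[10]=queue B[11], Gold at queue A[11]=queue B[12], and the DP table's final entry dp[11][12] is also 7, so no common subsequence is longer.

7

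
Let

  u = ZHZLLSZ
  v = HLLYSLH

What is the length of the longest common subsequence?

4

Taking H (u #2, v #1), then L (u #4, v #2), then L (u #5, v #3), then S (u #6, v #5) gives a common subsequence of length 4. Since dp[7][7] = 4, nothing longer is possible.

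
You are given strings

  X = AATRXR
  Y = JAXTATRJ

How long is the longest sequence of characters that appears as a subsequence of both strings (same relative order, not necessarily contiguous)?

Let dp[i][j] be the LCS length of the first i characters of X and the first j characters of Y. dp[i][j] = dp[i-1][j-1]+1 when the i-th and j-th characters match, else max(dp[i-1][j], dp[i][j-1]).
    ·  J  A  X  T  A  T  R  J
 ·  0  0  0  0  0  0  0  0  0
 A  0  0  1  1  1  1  1  1  1
 A  0  0  1  1  1  2  2  2  2
 T  0  0  1  1  2  2  3  3  3
 R  0  0  1  1  2  2  3  4  4
 X  0  0  1  2  2  2  3  4  4
 R  0  0  1  2  2  2  3  4  4
dp[6][8] = 4. One LCS (by backtracking along matches): AATR.

4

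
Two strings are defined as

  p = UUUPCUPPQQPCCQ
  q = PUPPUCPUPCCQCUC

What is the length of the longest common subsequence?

8

Taking U at p[1]=q[2], then U at p[2]=q[5], then U at p[3]=q[8], then P at p[4]=q[9], then C at p[5]=q[11], then Q at p[10]=q[12], then C at p[12]=q[13], then C at p[13]=q[15] gives a common subsequence of length 8. dp[14][15] = 8 confirms this is the maximum.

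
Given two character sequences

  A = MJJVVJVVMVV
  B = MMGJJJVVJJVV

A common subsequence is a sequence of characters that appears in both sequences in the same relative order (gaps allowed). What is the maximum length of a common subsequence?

Pick M [1,2], J [2,5], J [3,6], V [4,7], V [5,8], J [6,10], V [10,11], V [11,12]; all 8 characters appear in both, in order. Since dp[11][12] = 8, nothing longer is possible.

8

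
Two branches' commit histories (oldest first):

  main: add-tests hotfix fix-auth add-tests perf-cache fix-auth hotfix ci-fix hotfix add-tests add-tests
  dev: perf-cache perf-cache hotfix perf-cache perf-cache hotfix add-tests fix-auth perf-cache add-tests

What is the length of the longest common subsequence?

Taking hotfix [2,3], then perf-cache [5,5], then hotfix [9,6], then add-tests [10,7], then add-tests [11,10] gives a common subsequence of length 5, and the DP table's final entry dp[11][10] is also 5, so no common subsequence is longer.

5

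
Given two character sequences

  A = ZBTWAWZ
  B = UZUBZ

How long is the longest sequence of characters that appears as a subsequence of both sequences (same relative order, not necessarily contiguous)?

One common subsequence of length 3: Z at A[1]=B[2] → B at A[2]=B[4] → Z at A[7]=B[5], and the DP table's final entry dp[7][5] is also 3, so no common subsequence is longer.

3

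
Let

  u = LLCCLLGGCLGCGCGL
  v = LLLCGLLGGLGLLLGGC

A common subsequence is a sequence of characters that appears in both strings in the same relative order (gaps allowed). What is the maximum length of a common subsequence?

11

One common subsequence of length 11: L [1,2], L [2,3], C [3,4], L [5,6], L [6,7], G [7,9], G [8,11], L [10,14], G [11,15], G [13,16], C [14,17]. The LCS DP gives dp[16][17] = 11, so this is optimal.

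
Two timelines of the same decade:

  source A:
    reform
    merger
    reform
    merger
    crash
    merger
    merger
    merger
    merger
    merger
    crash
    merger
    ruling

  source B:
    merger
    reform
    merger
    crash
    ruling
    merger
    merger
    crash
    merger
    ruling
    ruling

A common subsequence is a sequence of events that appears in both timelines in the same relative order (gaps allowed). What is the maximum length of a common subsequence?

9

One common subsequence of length 9: merger [2,1] → reform [3,2] → merger [4,3] → crash [5,4] → merger [9,6] → merger [10,7] → crash [11,8] → merger [12,9] → ruling [13,11]. Since dp[13][11] = 9, nothing longer is possible.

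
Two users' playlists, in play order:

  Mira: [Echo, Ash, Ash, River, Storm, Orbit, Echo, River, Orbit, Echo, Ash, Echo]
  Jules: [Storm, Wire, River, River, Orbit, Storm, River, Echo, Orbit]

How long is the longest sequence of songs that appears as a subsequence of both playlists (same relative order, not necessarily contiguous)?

4

One common subsequence of length 4: River at Mira[4]=Jules[4], then Storm at Mira[5]=Jules[6], then Echo at Mira[7]=Jules[8], then Orbit at Mira[9]=Jules[9]. dp[12][9] = 4 confirms this is the maximum.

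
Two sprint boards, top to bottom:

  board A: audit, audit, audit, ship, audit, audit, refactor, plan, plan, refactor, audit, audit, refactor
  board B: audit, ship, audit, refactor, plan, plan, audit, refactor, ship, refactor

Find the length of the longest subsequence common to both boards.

8

Pick audit at board A[3]=board B[1] → ship at board A[4]=board B[2] → audit at board A[6]=board B[3] → refactor at board A[7]=board B[4] → plan at board A[8]=board B[5] → plan at board A[9]=board B[6] → refactor at board A[10]=board B[8] → refactor at board A[13]=board B[10]; all 8 tasks appear in both, in order. dp[13][10] = 8 confirms this is the maximum.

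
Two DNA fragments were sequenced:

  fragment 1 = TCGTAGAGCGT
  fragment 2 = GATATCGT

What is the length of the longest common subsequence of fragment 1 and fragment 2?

6

One common subsequence of length 6: G (fragment 1 #3, fragment 2 #1); then T (fragment 1 #4, fragment 2 #3); then A (fragment 1 #5, fragment 2 #4); then C (fragment 1 #9, fragment 2 #6); then G (fragment 1 #10, fragment 2 #7); then T (fragment 1 #11, fragment 2 #8). Since dp[11][8] = 6, nothing longer is possible.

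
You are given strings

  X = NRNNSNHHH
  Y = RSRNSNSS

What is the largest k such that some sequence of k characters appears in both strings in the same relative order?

4

Pick R (X #2, Y #3), N (X #3, Y #4), N (X #4, Y #6), S (X #5, Y #8); all 4 characters appear in both, in order. Since dp[9][8] = 4, nothing longer is possible.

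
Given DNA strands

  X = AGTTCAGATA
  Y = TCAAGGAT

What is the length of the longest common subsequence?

One common subsequence of length 6: T at X[4]=Y[1] → C at X[5]=Y[2] → A at X[6]=Y[4] → G at X[7]=Y[6] → A at X[8]=Y[7] → T at X[9]=Y[8]. Since dp[10][8] = 6, nothing longer is possible.

6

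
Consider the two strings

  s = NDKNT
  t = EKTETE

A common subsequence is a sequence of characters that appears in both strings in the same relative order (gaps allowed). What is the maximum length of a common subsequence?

2

Pick K (s #3, t #2); then T (s #5, t #5); all 2 characters appear in both, in order, and the DP table's final entry dp[5][6] is also 2, so no common subsequence is longer.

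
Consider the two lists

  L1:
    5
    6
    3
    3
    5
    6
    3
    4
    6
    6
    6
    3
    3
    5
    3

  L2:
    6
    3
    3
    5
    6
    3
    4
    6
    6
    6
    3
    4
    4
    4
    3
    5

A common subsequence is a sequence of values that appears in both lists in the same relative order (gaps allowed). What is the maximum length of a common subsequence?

Taking 6 [2,1] → 3 [3,2] → 3 [4,3] → 5 [5,4] → 6 [6,5] → 3 [7,6] → 4 [8,7] → 6 [9,8] → 6 [10,9] → 6 [11,10] → 3 [12,11] → 3 [13,15] → 5 [14,16] gives a common subsequence of length 13, and the DP table's final entry dp[15][16] is also 13, so no common subsequence is longer.

13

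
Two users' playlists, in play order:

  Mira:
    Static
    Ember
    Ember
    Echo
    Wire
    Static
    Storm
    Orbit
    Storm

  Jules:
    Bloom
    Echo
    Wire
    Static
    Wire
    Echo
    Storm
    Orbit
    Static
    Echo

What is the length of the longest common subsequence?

Taking Echo (Mira #4, Jules #2) → Wire (Mira #5, Jules #3) → Static (Mira #6, Jules #4) → Storm (Mira #7, Jules #7) → Orbit (Mira #8, Jules #8) gives a common subsequence of length 5. dp[9][10] = 5 confirms this is the maximum.

5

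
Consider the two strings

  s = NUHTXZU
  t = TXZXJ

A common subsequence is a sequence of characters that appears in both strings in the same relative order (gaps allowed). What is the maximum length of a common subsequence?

Taking T (s #4, t #1); then X (s #5, t #2); then Z (s #6, t #3) gives a common subsequence of length 3. dp[7][5] = 3 confirms this is the maximum.

3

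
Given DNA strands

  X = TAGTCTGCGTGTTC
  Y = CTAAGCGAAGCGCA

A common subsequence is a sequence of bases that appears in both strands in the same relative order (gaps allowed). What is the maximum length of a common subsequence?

Taking T (X #1, Y #2); then A (X #2, Y #4); then G (X #3, Y #5); then C (X #5, Y #6); then G (X #7, Y #10); then C (X #8, Y #11); then G (X #11, Y #12); then C (X #14, Y #13) gives a common subsequence of length 8. dp[14][14] = 8 confirms this is the maximum.

8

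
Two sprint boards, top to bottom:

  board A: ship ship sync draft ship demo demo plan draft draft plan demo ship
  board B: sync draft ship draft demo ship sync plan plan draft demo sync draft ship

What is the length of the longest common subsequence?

8

Taking sync (board A #3, board B #1) → draft (board A #4, board B #2) → ship (board A #5, board B #3) → demo (board A #6, board B #5) → plan (board A #8, board B #9) → draft (board A #9, board B #10) → draft (board A #10, board B #13) → ship (board A #13, board B #14) gives a common subsequence of length 8. Since dp[13][14] = 8, nothing longer is possible.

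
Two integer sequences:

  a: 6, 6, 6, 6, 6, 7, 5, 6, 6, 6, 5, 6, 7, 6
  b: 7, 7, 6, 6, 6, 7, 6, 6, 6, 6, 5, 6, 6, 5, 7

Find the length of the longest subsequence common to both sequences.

Match 6 at a[1]=b[5], then 6 at a[2]=b[7], then 6 at a[3]=b[8], then 6 at a[4]=b[9], then 6 at a[5]=b[10], then 5 at a[7]=b[11], then 6 at a[9]=b[12], then 6 at a[10]=b[13], then 5 at a[11]=b[14], then 7 at a[13]=b[15] — 10 values in the same relative order in both. dp[14][15] = 10 confirms this is the maximum.

10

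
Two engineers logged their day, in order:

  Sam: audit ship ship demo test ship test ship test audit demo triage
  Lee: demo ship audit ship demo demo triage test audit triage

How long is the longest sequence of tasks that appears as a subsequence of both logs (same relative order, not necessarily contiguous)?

Match audit [1,3]; then ship [2,4]; then demo [4,6]; then test [9,8]; then audit [10,9]; then triage [12,10] — 6 tasks in the same relative order in both. dp[12][10] = 6 confirms this is the maximum.

6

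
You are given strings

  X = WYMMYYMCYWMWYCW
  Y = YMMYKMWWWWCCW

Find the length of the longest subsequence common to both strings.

9

Pick Y at X[2]=Y[1]; then M at X[3]=Y[2]; then M at X[4]=Y[3]; then Y at X[5]=Y[4]; then M at X[7]=Y[6]; then W at X[10]=Y[9]; then W at X[12]=Y[10]; then C at X[14]=Y[12]; then W at X[15]=Y[13]; all 9 characters appear in both, in order. dp[15][13] = 9 confirms this is the maximum.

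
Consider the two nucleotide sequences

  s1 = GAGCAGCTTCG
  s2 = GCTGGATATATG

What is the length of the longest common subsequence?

Match G [1,5] → A [2,6] → A [5,8] → T [8,9] → T [9,11] → G [11,12] — 6 bases in the same relative order in both. dp[11][12] = 6 confirms this is the maximum.

6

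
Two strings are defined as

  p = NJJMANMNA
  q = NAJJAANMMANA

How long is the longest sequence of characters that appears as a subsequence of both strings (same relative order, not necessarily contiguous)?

8

Match N at p[1]=q[1]; then J at p[2]=q[3]; then J at p[3]=q[4]; then A at p[5]=q[6]; then N at p[6]=q[7]; then M at p[7]=q[9]; then N at p[8]=q[11]; then A at p[9]=q[12] — 8 characters in the same relative order in both, and the DP table's final entry dp[9][12] is also 8, so no common subsequence is longer.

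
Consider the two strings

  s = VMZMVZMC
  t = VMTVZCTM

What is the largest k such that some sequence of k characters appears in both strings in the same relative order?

5

Pick V [1,1], M [2,2], V [5,4], Z [6,5], M [7,8]; all 5 characters appear in both, in order. dp[8][8] = 5 confirms this is the maximum.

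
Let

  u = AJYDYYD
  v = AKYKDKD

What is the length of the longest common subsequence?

One common subsequence of length 4: A (u #1, v #1); then Y (u #3, v #3); then D (u #4, v #5); then D (u #7, v #7). The LCS DP gives dp[7][7] = 4, so this is optimal.

4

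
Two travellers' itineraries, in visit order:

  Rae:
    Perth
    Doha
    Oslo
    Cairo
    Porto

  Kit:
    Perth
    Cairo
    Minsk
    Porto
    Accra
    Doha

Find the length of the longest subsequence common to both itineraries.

3

One common subsequence of length 3: Perth [1,1], then Cairo [4,2], then Porto [5,4]. Since dp[5][6] = 3, nothing longer is possible.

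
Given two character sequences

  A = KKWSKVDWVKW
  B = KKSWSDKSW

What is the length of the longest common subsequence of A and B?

7

Let dp[i][j] be the LCS length of the first i characters of A and the first j characters of B. dp[i][j] = dp[i-1][j-1]+1 when the i-th and j-th characters match, else max(dp[i-1][j], dp[i][j-1]).
    ·  K  K  S  W  S  D  K  S  W
 ·  0  0  0  0  0  0  0  0  0  0
 K  0  1  1  1  1  1  1  1  1  1
 K  0  1  2  2  2  2  2  2  2  2
 W  0  1  2  2  3  3  3  3  3  3
 S  0  1  2  3  3  4  4  4  4  4
 K  0  1  2  3  3  4  4  5  5  5
 V  0  1  2  3  3  4  4  5  5  5
 D  0  1  2  3  3  4  5  5  5  5
 W  0  1  2  3  4  4  5  5  5  6
 V  0  1  2  3  4  4  5  5  5  6
 K  0  1  2  3  4  4  5  6  6  6
 W  0  1  2  3  4  4  5  6  6  7
dp[11][9] = 7. One LCS (by backtracking along matches): KKWSDKW.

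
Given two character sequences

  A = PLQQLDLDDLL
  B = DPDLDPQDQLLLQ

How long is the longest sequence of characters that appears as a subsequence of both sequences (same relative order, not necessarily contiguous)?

Match P at A[1]=B[2] → L at A[2]=B[4] → Q at A[3]=B[7] → Q at A[4]=B[9] → L at A[5]=B[10] → L at A[7]=B[11] → L at A[10]=B[12] — 7 characters in the same relative order in both, and the DP table's final entry dp[11][13] is also 7, so no common subsequence is longer.

7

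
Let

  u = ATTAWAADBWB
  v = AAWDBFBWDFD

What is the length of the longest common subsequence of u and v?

6

Match A (u #1, v #1); then A (u #4, v #2); then W (u #5, v #3); then D (u #8, v #4); then B (u #9, v #7); then W (u #10, v #8) — 6 characters in the same relative order in both. Since dp[11][11] = 6, nothing longer is possible.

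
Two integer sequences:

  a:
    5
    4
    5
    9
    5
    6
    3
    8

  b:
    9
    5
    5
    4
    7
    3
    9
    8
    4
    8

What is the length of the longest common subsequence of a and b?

4

Let dp[i][j] be the LCS length of the first i values of a and the first j values of b. dp[i][j] = dp[i-1][j-1]+1 when the i-th and j-th values match, else max(dp[i-1][j], dp[i][j-1]).
    ·  9  5  5  4  7  3  9  8  4  8
 ·  0  0  0  0  0  0  0  0  0  0  0
 5  0  0  1  1  1  1  1  1  1  1  1
 4  0  0  1  1  2  2  2  2  2  2  2
 5  0  0  1  2  2  2  2  2  2  2  2
 9  0  1  1  2  2  2  2  3  3  3  3
 5  0  1  2  2  2  2  2  3  3  3  3
 6  0  1  2  2  2  2  2  3  3  3  3
 3  0  1  2  2  2  2  3  3  3  3  3
 8  0  1  2  2  2  2  3  3  4  4  4
dp[8][10] = 4. One LCS (by backtracking along matches): 5, 4, 9, 8.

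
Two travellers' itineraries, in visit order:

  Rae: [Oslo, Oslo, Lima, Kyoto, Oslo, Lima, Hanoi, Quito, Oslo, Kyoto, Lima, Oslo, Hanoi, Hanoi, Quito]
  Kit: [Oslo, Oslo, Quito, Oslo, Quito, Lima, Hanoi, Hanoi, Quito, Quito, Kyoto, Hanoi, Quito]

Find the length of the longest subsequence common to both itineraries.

Match Oslo at Rae[1]=Kit[1]; then Oslo at Rae[2]=Kit[2]; then Oslo at Rae[5]=Kit[4]; then Lima at Rae[6]=Kit[6]; then Hanoi at Rae[7]=Kit[8]; then Quito at Rae[8]=Kit[10]; then Kyoto at Rae[10]=Kit[11]; then Hanoi at Rae[14]=Kit[12]; then Quito at Rae[15]=Kit[13] — 9 stops in the same relative order in both. dp[15][13] = 9 confirms this is the maximum.

9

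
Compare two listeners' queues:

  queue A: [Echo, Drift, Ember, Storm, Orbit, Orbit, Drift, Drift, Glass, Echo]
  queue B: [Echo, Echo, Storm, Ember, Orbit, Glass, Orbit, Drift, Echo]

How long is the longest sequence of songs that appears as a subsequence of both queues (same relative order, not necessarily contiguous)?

Taking Echo (queue A #1, queue B #2), then Ember (queue A #3, queue B #4), then Orbit (queue A #5, queue B #5), then Orbit (queue A #6, queue B #7), then Drift (queue A #8, queue B #8), then Echo (queue A #10, queue B #9) gives a common subsequence of length 6. dp[10][9] = 6 confirms this is the maximum.

6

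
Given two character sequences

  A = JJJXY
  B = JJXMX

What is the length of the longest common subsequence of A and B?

3

Match J [1,1], then J [2,2], then X [4,5] — 3 characters in the same relative order in both, and the DP table's final entry dp[5][5] is also 3, so no common subsequence is longer.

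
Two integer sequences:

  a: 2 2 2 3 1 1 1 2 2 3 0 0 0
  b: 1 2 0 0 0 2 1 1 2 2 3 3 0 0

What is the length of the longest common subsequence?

9

Taking 2 [1,2]; then 2 [3,6]; then 1 [6,7]; then 1 [7,8]; then 2 [8,9]; then 2 [9,10]; then 3 [10,12]; then 0 [12,13]; then 0 [13,14] gives a common subsequence of length 9. dp[13][14] = 9 confirms this is the maximum.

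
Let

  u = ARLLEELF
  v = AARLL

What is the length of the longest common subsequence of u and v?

Taking A (u #1, v #2); then R (u #2, v #3); then L (u #4, v #4); then L (u #7, v #5) gives a common subsequence of length 4, and the DP table's final entry dp[8][5] is also 4, so no common subsequence is longer.

4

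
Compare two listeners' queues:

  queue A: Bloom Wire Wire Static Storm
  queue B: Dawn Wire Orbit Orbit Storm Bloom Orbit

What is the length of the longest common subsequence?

One common subsequence of length 2: Wire (queue A #2, queue B #2) → Storm (queue A #5, queue B #5). Since dp[5][7] = 2, nothing longer is possible.

2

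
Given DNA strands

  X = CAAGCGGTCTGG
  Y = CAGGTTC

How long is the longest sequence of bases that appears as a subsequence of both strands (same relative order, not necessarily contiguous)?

Pick C [1,1] → A [3,2] → G [4,3] → G [6,4] → T [8,6] → C [9,7]; all 6 bases appear in both, in order, and the DP table's final entry dp[12][7] is also 6, so no common subsequence is longer.

6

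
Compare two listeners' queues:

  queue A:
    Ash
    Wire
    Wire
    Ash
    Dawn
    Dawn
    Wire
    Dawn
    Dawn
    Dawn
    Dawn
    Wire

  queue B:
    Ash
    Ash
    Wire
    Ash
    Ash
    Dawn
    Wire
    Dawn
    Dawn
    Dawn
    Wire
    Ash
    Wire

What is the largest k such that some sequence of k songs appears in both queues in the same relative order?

Pick Ash (queue A #1, queue B #2), then Wire (queue A #2, queue B #3), then Ash (queue A #4, queue B #5), then Dawn (queue A #6, queue B #6), then Wire (queue A #7, queue B #7), then Dawn (queue A #8, queue B #8), then Dawn (queue A #9, queue B #9), then Dawn (queue A #10, queue B #10), then Wire (queue A #12, queue B #13); all 9 songs appear in both, in order. Since dp[12][13] = 9, nothing longer is possible.

9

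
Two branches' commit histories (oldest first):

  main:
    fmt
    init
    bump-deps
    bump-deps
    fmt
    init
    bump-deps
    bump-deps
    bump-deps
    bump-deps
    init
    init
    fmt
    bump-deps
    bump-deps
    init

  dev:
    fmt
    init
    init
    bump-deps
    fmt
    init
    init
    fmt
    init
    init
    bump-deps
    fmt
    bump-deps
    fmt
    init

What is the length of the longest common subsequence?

One common subsequence of length 10: fmt [1,1] → init [2,3] → bump-deps [4,4] → fmt [5,5] → init [6,7] → init [11,9] → init [12,10] → fmt [13,12] → bump-deps [14,13] → init [16,15]. dp[16][15] = 10 confirms this is the maximum.

10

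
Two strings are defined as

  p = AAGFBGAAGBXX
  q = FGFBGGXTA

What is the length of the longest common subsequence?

Taking G at p[3]=q[2]; then F at p[4]=q[3]; then B at p[5]=q[4]; then G at p[6]=q[5]; then G at p[9]=q[6]; then X at p[11]=q[7] gives a common subsequence of length 6. Since dp[12][9] = 6, nothing longer is possible.

6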